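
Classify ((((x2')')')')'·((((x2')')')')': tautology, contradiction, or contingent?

((((x2')')')')'·((((x2')')')')'
= ((((x2')')')')'   [idempotence]
= ((x2')')'   [double negation]
= x2'   [double negation]
This depends on x2, so it is not a constant.

contingent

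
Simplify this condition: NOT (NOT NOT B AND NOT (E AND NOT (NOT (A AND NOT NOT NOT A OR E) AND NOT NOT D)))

NOT B OR E

NOT (NOT NOT B AND NOT (E AND NOT (NOT (A AND NOT NOT NOT A OR E) AND NOT NOT D)))
= NOT (NOT NOT B AND NOT (E AND NOT (NOT (A AND NOT A OR E) AND NOT NOT D)))   [double negation]
= NOT (NOT NOT B AND NOT (E AND NOT (NOT E AND NOT NOT D)))   [complement / identity]
= NOT (NOT NOT B AND NOT (E AND (E OR NOT D)))   [De Morgan]
= NOT (NOT NOT B AND NOT E)   [absorption]
= NOT B OR E   [De Morgan]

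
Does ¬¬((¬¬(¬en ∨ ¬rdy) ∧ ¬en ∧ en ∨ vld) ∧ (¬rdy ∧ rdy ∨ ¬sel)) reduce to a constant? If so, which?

¬¬((¬¬(¬en ∨ ¬rdy) ∧ ¬en ∧ en ∨ vld) ∧ (¬rdy ∧ rdy ∨ ¬sel))
= (¬¬(¬en ∨ ¬rdy) ∧ ¬en ∧ en ∨ vld) ∧ (¬rdy ∧ rdy ∨ ¬sel)   (double negation)
= (¬¬(¬en ∨ ¬rdy) ∧ ¬en ∧ en ∨ vld) ∧ ¬sel   (complement / identity)
= ((¬en ∨ ¬rdy) ∧ ¬en ∧ en ∨ vld) ∧ ¬sel   (double negation)
= (¬en ∧ en ∨ vld) ∧ ¬sel   (absorption)
= vld ∧ ¬sel   (complement / identity)
This depends on sel, vld, so it is not a constant.

no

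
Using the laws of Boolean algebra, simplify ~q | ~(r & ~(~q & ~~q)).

~q | ~(r & ~(~q & ~~q))
= ~q | ~(r & (q | ~q))   — De Morgan
= ~q | ~r   — complement / identity

~q | ~r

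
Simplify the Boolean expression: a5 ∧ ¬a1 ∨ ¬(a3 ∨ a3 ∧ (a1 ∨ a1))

a5 ∧ ¬a1 ∨ ¬(a3 ∨ a3 ∧ (a1 ∨ a1))
= a5 ∧ ¬a1 ∨ ¬(a3 ∨ a3 ∧ a1)   — idempotence
= a5 ∧ ¬a1 ∨ ¬a3   — absorption

a5 ∧ ¬a1 ∨ ¬a3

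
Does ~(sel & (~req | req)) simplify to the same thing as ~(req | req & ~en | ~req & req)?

E1: ~(sel & (~req | req))
    = ~sel   (complement / identity)
E2: ~(req | req & ~en | ~req & req)
    = ~(req | ~req & req)   (absorption)
    = ~req   (complement / identity)
These differ: at en=0, req=0, sel=1, E1 = 0 but E2 = 1.

No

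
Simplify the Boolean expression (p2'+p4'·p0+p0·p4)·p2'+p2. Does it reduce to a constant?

1

(p2'+p4'·p0+p0·p4)·p2'+p2
= (p2'+p0)·p2'+p2
= p2'+p2
= 1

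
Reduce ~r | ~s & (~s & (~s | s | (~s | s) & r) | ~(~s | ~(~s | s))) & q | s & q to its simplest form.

~r | ~s & (~s & (~s | s | (~s | s) & r) | ~(~s | ~(~s | s))) & q | s & q
= ~r | ~s & (~s & (~s | s) | ~(~s | ~(~s | s))) & q | s & q
= ~r | ~s & (~s & (~s | s) | s & (~s | s)) & q | s & q
= ~r | ~s & (~s | s) & q | s & q
= ~r | ~s & q | s & q
= ~r | q

~r | q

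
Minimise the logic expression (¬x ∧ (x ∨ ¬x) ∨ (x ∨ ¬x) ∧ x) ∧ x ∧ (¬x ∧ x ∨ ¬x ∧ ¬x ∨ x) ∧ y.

x ∧ y

(¬x ∧ (x ∨ ¬x) ∨ (x ∨ ¬x) ∧ x) ∧ x ∧ (¬x ∧ x ∨ ¬x ∧ ¬x ∨ x) ∧ y
= (x ∨ ¬x) ∧ x ∧ (¬x ∧ x ∨ ¬x ∧ ¬x ∨ x) ∧ y   — distribution
= (x ∨ ¬x) ∧ x ∧ (¬x ∨ x) ∧ y   — distribution
= (x ∨ ¬x) ∧ x ∧ y   — complement / identity
= x ∧ y   — complement / identity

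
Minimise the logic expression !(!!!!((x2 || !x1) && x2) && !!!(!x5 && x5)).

!(!!!!((x2 || !x1) && x2) && !!!(!x5 && x5))
= !(!!((x2 || !x1) && x2) && !!!(!x5 && x5))   [double negation]
= !(!!x2 && !!!(!x5 && x5))   [absorption]
= !x2 || !!(!x5 && x5)   [De Morgan]
= !x2 || !x5 && x5   [double negation]
= !x2   [complement / identity]

!x2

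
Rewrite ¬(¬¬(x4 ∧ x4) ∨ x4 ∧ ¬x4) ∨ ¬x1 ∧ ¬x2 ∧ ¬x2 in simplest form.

¬(¬¬(x4 ∧ x4) ∨ x4 ∧ ¬x4) ∨ ¬x1 ∧ ¬x2 ∧ ¬x2
= ¬(¬¬(x4 ∧ x4) ∨ x4 ∧ ¬x4) ∨ ¬x1 ∧ ¬x2   — idempotence
= ¬(x4 ∧ x4 ∨ x4 ∧ ¬x4) ∨ ¬x1 ∧ ¬x2   — double negation
= ¬x4 ∨ ¬x1 ∧ ¬x2   — distribution

¬x4 ∨ ¬x1 ∧ ¬x2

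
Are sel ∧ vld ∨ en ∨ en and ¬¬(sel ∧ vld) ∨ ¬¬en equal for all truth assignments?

E1: sel ∧ vld ∨ en ∨ en
    = sel ∧ vld ∨ en
E2: ¬¬(sel ∧ vld) ∨ ¬¬en
    = ¬¬(sel ∧ vld) ∨ en
    = sel ∧ vld ∨ en
Both reduce to sel ∧ vld ∨ en, so they are equivalent.

Yes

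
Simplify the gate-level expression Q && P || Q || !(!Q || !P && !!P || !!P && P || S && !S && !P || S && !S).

Q && P || Q || !(!Q || !P && !!P || !!P && P || S && !S && !P || S && !S)
= Q && P || Q || !(!Q || !P && !!P || !!P && P || S && !S)   — absorption
= Q && P || Q || !(!Q || !!P || S && !S)   — distribution
= Q && P || Q || !(!Q || !!P)   — complement / identity
= Q || !(!Q || !!P)   — absorption
= Q || Q && !P   — De Morgan
= Q   — absorption

Q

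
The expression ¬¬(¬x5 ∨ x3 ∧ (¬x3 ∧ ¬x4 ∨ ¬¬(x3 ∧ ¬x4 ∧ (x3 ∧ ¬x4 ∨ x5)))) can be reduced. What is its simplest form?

¬x5 ∨ x3 ∧ ¬x4

¬¬(¬x5 ∨ x3 ∧ (¬x3 ∧ ¬x4 ∨ ¬¬(x3 ∧ ¬x4 ∧ (x3 ∧ ¬x4 ∨ x5))))
= ¬¬(¬x5 ∨ x3 ∧ (¬x3 ∧ ¬x4 ∨ ¬¬(x3 ∧ ¬x4)))
= ¬¬(¬x5 ∨ x3 ∧ (¬x3 ∧ ¬x4 ∨ x3 ∧ ¬x4))
= ¬x5 ∨ x3 ∧ (¬x3 ∧ ¬x4 ∨ x3 ∧ ¬x4)
= ¬x5 ∨ x3 ∧ ¬x4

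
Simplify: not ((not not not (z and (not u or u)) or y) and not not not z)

not ((not not not (z and (not u or u)) or y) and not not not z)
= not ((not not not z or y) and not not not z)
= not not not not z
= not not z
= z

z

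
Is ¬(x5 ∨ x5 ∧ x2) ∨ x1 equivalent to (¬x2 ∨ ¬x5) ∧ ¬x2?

No

E1: ¬(x5 ∨ x5 ∧ x2) ∨ x1
    = ¬x5 ∨ x1   — absorption
E2: (¬x2 ∨ ¬x5) ∧ ¬x2
    = ¬x2   — absorption
These differ: at x1=0, x2=1, x5=0, E1 = 1 but E2 = 0.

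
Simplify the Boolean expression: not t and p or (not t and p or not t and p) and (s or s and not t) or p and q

not t and p or (not t and p or not t and p) and (s or s and not t) or p and q
= not t and p or not t and p and (s or s and not t) or p and q   [idempotence]
= not t and p or not t and p and s or p and q   [absorption]
= not t and p or p and q   [absorption]
= p and (not t or q)   [distribution]

p and (not t or q)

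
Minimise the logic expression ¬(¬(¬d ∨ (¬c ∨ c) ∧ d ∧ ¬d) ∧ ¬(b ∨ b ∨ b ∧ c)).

¬(¬(¬d ∨ (¬c ∨ c) ∧ d ∧ ¬d) ∧ ¬(b ∨ b ∨ b ∧ c))
= ¬(¬(¬d ∨ (¬c ∨ c) ∧ d ∧ ¬d) ∧ ¬(b ∨ b))
= ¬(¬(¬d ∨ (¬c ∨ c) ∧ d ∧ ¬d) ∧ ¬b)
= ¬d ∨ (¬c ∨ c) ∧ d ∧ ¬d ∨ b
= ¬d ∨ d ∧ ¬d ∨ b
= ¬d ∨ b

¬d ∨ b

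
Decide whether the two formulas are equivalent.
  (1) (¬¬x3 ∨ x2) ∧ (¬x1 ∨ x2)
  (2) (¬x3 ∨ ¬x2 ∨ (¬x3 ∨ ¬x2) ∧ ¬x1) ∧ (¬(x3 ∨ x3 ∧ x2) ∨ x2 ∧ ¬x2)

E1: (¬¬x3 ∨ x2) ∧ (¬x1 ∨ x2)
    = x2 ∨ ¬¬x3 ∧ ¬x1
    = x2 ∨ x3 ∧ ¬x1
E2: (¬x3 ∨ ¬x2 ∨ (¬x3 ∨ ¬x2) ∧ ¬x1) ∧ (¬(x3 ∨ x3 ∧ x2) ∨ x2 ∧ ¬x2)
    = (¬x3 ∨ ¬x2 ∨ (¬x3 ∨ ¬x2) ∧ ¬x1) ∧ ¬(x3 ∨ x3 ∧ x2)
    = (¬x3 ∨ ¬x2) ∧ ¬(x3 ∨ x3 ∧ x2)
    = (¬x3 ∨ ¬x2) ∧ ¬x3
    = ¬x3
These differ: at x1=1, x2=0, x3=0, E1 = 0 but E2 = 1.

No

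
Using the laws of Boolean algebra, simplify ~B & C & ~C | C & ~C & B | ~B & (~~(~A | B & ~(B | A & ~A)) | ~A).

~B & ~A

~B & C & ~C | C & ~C & B | ~B & (~~(~A | B & ~(B | A & ~A)) | ~A)
= ~B & C & ~C | C & ~C & B | ~B & (~A | B & ~(B | A & ~A) | ~A)
= ~B & C & ~C | C & ~C & B | ~B & (~A | B & ~B | ~A)
= C & ~C | ~B & (~A | B & ~B | ~A)
= C & ~C | ~B & (~A | ~A)
= ~B & (~A | ~A)
= ~B & ~A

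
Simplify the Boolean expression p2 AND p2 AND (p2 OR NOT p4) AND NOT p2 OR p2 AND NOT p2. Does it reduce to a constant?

FALSE

p2 AND p2 AND (p2 OR NOT p4) AND NOT p2 OR p2 AND NOT p2
= p2 AND (p2 OR NOT p4) AND NOT p2 OR p2 AND NOT p2   — idempotence
= p2 AND NOT p2 OR p2 AND NOT p2   — absorption
= p2 AND NOT p2   — idempotence
= FALSE   — complement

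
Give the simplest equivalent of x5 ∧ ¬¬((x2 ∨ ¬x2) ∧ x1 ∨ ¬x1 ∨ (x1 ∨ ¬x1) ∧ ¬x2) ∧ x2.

x5 ∧ x2

x5 ∧ ¬¬((x2 ∨ ¬x2) ∧ x1 ∨ ¬x1 ∨ (x1 ∨ ¬x1) ∧ ¬x2) ∧ x2
= x5 ∧ ((x2 ∨ ¬x2) ∧ x1 ∨ ¬x1 ∨ (x1 ∨ ¬x1) ∧ ¬x2) ∧ x2   (double negation)
= x5 ∧ (x1 ∨ ¬x1 ∨ (x1 ∨ ¬x1) ∧ ¬x2) ∧ x2   (complement / identity)
= x5 ∧ (x1 ∨ ¬x1) ∧ x2   (absorption)
= x5 ∧ x2   (complement / identity)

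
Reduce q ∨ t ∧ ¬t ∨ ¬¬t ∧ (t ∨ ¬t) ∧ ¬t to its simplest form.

q ∨ t ∧ ¬t ∨ ¬¬t ∧ (t ∨ ¬t) ∧ ¬t
= q ∨ t ∧ ¬t ∨ t ∧ (t ∨ ¬t) ∧ ¬t
= q ∨ t ∧ ¬t ∨ t ∧ ¬t
= q ∨ t ∧ ¬t
= q

q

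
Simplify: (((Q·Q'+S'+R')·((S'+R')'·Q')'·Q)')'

(((Q·Q'+S'+R')·((S'+R')'·Q')'·Q)')'
= (((Q·Q'+S'+R')·(S'+R'+Q)·Q)')'   [De Morgan]
= (((S'+R')·(S'+R'+Q)·Q)')'   [complement / identity]
= (((S'+R')·Q)')'   [absorption]
= (S'+R')·Q   [double negation]

(S'+R')·Q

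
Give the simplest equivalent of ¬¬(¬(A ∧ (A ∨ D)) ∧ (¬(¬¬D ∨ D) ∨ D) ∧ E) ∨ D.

¬¬(¬(A ∧ (A ∨ D)) ∧ (¬(¬¬D ∨ D) ∨ D) ∧ E) ∨ D
= ¬¬(¬(A ∧ (A ∨ D)) ∧ (¬(D ∨ D) ∨ D) ∧ E) ∨ D   (double negation)
= ¬(A ∧ (A ∨ D)) ∧ (¬(D ∨ D) ∨ D) ∧ E ∨ D   (double negation)
= ¬(A ∧ (A ∨ D)) ∧ (¬D ∨ D) ∧ E ∨ D   (idempotence)
= ¬(A ∧ (A ∨ D)) ∧ E ∨ D   (complement / identity)
= ¬A ∧ E ∨ D   (absorption)

¬A ∧ E ∨ D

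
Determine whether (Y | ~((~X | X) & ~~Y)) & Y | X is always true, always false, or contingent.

(Y | ~((~X | X) & ~~Y)) & Y | X
= (Y | ~~~Y) & Y | X   [complement / identity]
= (Y | ~Y) & Y | X   [double negation]
= Y | X   [complement / identity]
This depends on X, Y, so it is not a constant.

contingent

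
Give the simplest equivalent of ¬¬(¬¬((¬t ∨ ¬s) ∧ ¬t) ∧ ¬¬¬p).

¬¬(¬¬((¬t ∨ ¬s) ∧ ¬t) ∧ ¬¬¬p)
= ¬¬((¬t ∨ ¬s) ∧ ¬t ∧ ¬¬¬p)   — double negation
= ¬¬((¬t ∨ ¬s) ∧ ¬t ∧ ¬p)   — double negation
= ¬¬(¬t ∧ ¬p)   — absorption
= ¬t ∧ ¬p   — double negation

¬t ∧ ¬p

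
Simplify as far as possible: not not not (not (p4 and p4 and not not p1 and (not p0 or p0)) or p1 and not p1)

not not not (not (p4 and p4 and not not p1 and (not p0 or p0)) or p1 and not p1)
= not not not (not (p4 and not not p1 and (not p0 or p0)) or p1 and not p1)   — idempotence
= not not not (not (p4 and p1 and (not p0 or p0)) or p1 and not p1)   — double negation
= not not not not (p4 and p1 and (not p0 or p0))   — complement / identity
= not not (p4 and p1 and (not p0 or p0))   — double negation
= not not (p4 and p1)   — complement / identity
= p4 and p1   — double negation

p4 and p1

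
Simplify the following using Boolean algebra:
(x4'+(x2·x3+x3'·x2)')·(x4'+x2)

(x4'+(x2·x3+x3'·x2)')·(x4'+x2)
= (x4'+x2')·(x4'+x2)   [distribution]
= x4'+x2'·x2   [distribution]
= x4'   [complement / identity]

x4'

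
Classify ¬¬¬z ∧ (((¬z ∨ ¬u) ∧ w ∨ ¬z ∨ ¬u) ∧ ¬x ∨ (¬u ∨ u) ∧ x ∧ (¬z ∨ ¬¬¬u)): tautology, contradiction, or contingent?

contingent

¬¬¬z ∧ (((¬z ∨ ¬u) ∧ w ∨ ¬z ∨ ¬u) ∧ ¬x ∨ (¬u ∨ u) ∧ x ∧ (¬z ∨ ¬¬¬u))
= ¬¬¬z ∧ ((¬z ∨ ¬u) ∧ ¬x ∨ (¬u ∨ u) ∧ x ∧ (¬z ∨ ¬¬¬u))
= ¬¬¬z ∧ ((¬z ∨ ¬u) ∧ ¬x ∨ x ∧ (¬z ∨ ¬¬¬u))
= ¬¬¬z ∧ ((¬z ∨ ¬u) ∧ ¬x ∨ x ∧ (¬z ∨ ¬u))
= ¬z ∧ ((¬z ∨ ¬u) ∧ ¬x ∨ x ∧ (¬z ∨ ¬u))
= ¬z ∧ (¬z ∨ ¬u)
= ¬z
This depends on z, so it is not a constant.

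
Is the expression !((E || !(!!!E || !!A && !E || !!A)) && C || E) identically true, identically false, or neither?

neither

!((E || !(!!!E || !!A && !E || !!A)) && C || E)
= !((E || !(!E || !!A && !E || !!A)) && C || E)   — double negation
= !((E || !(!E || !!A)) && C || E)   — absorption
= !((E || E && !A) && C || E)   — De Morgan
= !(E && C || E)   — absorption
= !E   — absorption
This depends on E, so it is not a constant.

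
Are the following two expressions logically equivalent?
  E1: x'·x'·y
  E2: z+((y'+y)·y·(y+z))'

E1: x'·x'·y
    = x'·y   (idempotence)
E2: z+((y'+y)·y·(y+z))'
    = z+((y'+y)·y)'   (absorption)
    = z+y'   (complement / identity)
These differ: at x=0, y=0, z=1, E1 = 0 but E2 = 1.

No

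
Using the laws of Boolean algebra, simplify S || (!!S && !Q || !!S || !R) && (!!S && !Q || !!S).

S

S || (!!S && !Q || !!S || !R) && (!!S && !Q || !!S)
= S || !!S && !Q || !!S   (absorption)
= S || !!S   (absorption)
= S || S   (double negation)
= S   (idempotence)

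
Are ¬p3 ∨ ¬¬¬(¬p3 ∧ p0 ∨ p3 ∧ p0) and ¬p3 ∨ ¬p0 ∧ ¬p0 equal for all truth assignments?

E1: ¬p3 ∨ ¬¬¬(¬p3 ∧ p0 ∨ p3 ∧ p0)
    = ¬p3 ∨ ¬¬¬p0   [distribution]
    = ¬p3 ∨ ¬p0   [double negation]
E2: ¬p3 ∨ ¬p0 ∧ ¬p0
    = ¬p3 ∨ ¬p0   [idempotence]
Both reduce to ¬p3 ∨ ¬p0, so they are equivalent.

Yes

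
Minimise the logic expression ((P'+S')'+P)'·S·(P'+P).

((P'+S')'+P)'·S·(P'+P)
= ((P'+S')'+P)'·S   (complement / identity)
= (P·S+P)'·S   (De Morgan)
= P'·S   (absorption)

P'·S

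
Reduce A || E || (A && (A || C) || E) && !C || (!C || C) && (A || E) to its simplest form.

A || E || (A && (A || C) || E) && !C || (!C || C) && (A || E)
= A || E || (A && (A || C) || E) && !C || A || E   [complement / identity]
= A || E || (A || E) && !C || A || E   [absorption]
= A || E || A || E   [absorption]
= A || E   [idempotence]

A || E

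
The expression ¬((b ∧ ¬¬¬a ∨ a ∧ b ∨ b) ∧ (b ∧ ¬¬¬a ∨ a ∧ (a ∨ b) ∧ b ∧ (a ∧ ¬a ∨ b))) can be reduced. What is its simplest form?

¬((b ∧ ¬¬¬a ∨ a ∧ b ∨ b) ∧ (b ∧ ¬¬¬a ∨ a ∧ (a ∨ b) ∧ b ∧ (a ∧ ¬a ∨ b)))
= ¬((b ∧ ¬¬¬a ∨ a ∧ b ∨ b) ∧ (b ∧ ¬¬¬a ∨ a ∧ (a ∨ b) ∧ b ∧ b))   — complement / identity
= ¬((b ∧ ¬¬¬a ∨ a ∧ b ∨ b) ∧ (b ∧ ¬¬¬a ∨ a ∧ b ∧ b))   — absorption
= ¬((b ∧ ¬¬¬a ∨ a ∧ b ∨ b) ∧ (b ∧ ¬¬¬a ∨ a ∧ b))   — idempotence
= ¬(b ∧ ¬¬¬a ∨ a ∧ b)   — absorption
= ¬(b ∧ ¬a ∨ a ∧ b)   — double negation
= ¬b   — distribution

¬b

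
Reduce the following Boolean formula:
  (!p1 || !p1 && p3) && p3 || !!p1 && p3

p3

(!p1 || !p1 && p3) && p3 || !!p1 && p3
= !p1 && p3 || !!p1 && p3
= !p1 && p3 || p1 && p3
= p3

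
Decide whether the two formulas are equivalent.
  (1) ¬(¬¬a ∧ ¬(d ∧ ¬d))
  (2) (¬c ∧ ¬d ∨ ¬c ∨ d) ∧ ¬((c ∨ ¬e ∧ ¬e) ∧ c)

E1: ¬(¬¬a ∧ ¬(d ∧ ¬d))
    = ¬a ∨ d ∧ ¬d   — De Morgan
    = ¬a   — complement / identity
E2: (¬c ∧ ¬d ∨ ¬c ∨ d) ∧ ¬((c ∨ ¬e ∧ ¬e) ∧ c)
    = (¬c ∧ ¬d ∨ ¬c ∨ d) ∧ ¬((c ∨ ¬e) ∧ c)   — idempotence
    = (¬c ∨ d) ∧ ¬((c ∨ ¬e) ∧ c)   — absorption
    = (¬c ∨ d) ∧ ¬c   — absorption
    = ¬c   — absorption
These differ: at a=0, c=1, d=0, e=0, E1 = 1 but E2 = 0.

No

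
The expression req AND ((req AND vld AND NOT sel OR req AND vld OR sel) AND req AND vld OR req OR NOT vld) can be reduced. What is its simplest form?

req AND ((req AND vld AND NOT sel OR req AND vld OR sel) AND req AND vld OR req OR NOT vld)
= req AND ((req AND vld OR sel) AND req AND vld OR req OR NOT vld)
= req AND (req AND vld OR req OR NOT vld)
= req AND (req OR NOT vld)
= req

req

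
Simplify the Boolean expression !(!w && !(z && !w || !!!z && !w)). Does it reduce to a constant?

!(!w && !(z && !w || !!!z && !w))
= w || z && !w || !!!z && !w   [De Morgan]
= w || z && !w || !z && !w   [double negation]
= w || !w   [distribution]
= true   [complement]

true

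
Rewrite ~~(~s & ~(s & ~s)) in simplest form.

~s

~~(~s & ~(s & ~s))
= ~(s | s & ~s)   [De Morgan]
= ~s   [complement / identity]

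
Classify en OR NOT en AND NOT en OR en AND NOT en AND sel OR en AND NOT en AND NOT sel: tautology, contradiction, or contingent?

tautology

en OR NOT en AND NOT en OR en AND NOT en AND sel OR en AND NOT en AND NOT sel
= en OR NOT en AND NOT en OR (sel OR NOT sel) AND en AND NOT en
= en OR NOT en AND NOT en OR en AND NOT en
= en OR NOT en
= TRUE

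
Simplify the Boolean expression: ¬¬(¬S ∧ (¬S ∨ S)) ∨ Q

¬S ∨ Q

¬¬(¬S ∧ (¬S ∨ S)) ∨ Q
= ¬¬¬S ∨ Q   — complement / identity
= ¬S ∨ Q   — double negation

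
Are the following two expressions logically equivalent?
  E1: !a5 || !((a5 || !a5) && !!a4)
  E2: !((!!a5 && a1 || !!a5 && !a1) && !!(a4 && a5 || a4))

E1: !a5 || !((a5 || !a5) && !!a4)
    = !a5 || !((a5 || !a5) && a4)   (double negation)
    = !a5 || !a4   (complement / identity)
E2: !((!!a5 && a1 || !!a5 && !a1) && !!(a4 && a5 || a4))
    = !(!!a5 && !!(a4 && a5 || a4))   (distribution)
    = !(!!a5 && !!a4)   (absorption)
    = !a5 || !a4   (De Morgan)
Both reduce to !a5 || !a4, so they are equivalent.

Yes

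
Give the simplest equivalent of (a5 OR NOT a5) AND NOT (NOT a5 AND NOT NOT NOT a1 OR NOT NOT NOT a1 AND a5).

a1

(a5 OR NOT a5) AND NOT (NOT a5 AND NOT NOT NOT a1 OR NOT NOT NOT a1 AND a5)
= (a5 OR NOT a5) AND NOT NOT NOT NOT a1
= NOT NOT NOT NOT a1
= NOT NOT a1
= a1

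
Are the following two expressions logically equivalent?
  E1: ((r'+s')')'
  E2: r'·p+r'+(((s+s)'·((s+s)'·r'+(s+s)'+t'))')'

E1: ((r'+s')')'
    = r'+s'   (double negation)
E2: r'·p+r'+(((s+s)'·((s+s)'·r'+(s+s)'+t'))')'
    = r'+(((s+s)'·((s+s)'·r'+(s+s)'+t'))')'   (absorption)
    = r'+(((s+s)'·((s+s)'+t'))')'   (absorption)
    = r'+(((s+s)')')'   (absorption)
    = r'+(s+s)'   (double negation)
    = r'+s'   (idempotence)
Both reduce to r'+s', so they are equivalent.

Yes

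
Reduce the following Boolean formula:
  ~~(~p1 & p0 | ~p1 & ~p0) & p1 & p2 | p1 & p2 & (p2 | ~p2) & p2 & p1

p1 & p2

~~(~p1 & p0 | ~p1 & ~p0) & p1 & p2 | p1 & p2 & (p2 | ~p2) & p2 & p1
= ~~(~p1 & p0 | ~p1 & ~p0) & p1 & p2 | p1 & p2 & p2 & p1   [complement / identity]
= ~~(~p1 & p0 | ~p1 & ~p0) & p1 & p2 | p1 & p2 & p1   [idempotence]
= (~p1 & p0 | ~p1 & ~p0) & p1 & p2 | p1 & p2 & p1   [double negation]
= ~p1 & p1 & p2 | p1 & p2 & p1   [distribution]
= p1 & p2   [distribution]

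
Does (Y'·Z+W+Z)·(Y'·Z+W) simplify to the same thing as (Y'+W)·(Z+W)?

Yes

E1: (Y'·Z+W+Z)·(Y'·Z+W)
    = Y'·Z+W   (absorption)
E2: (Y'+W)·(Z+W)
    = Y'·Z+W   (distribution)
Both reduce to Y'·Z+W, so they are equivalent.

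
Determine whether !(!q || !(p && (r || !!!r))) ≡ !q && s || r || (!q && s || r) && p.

No

E1: !(!q || !(p && (r || !!!r)))
    = !(!q || !(p && (r || !r)))   — double negation
    = !(!q || !p)   — complement / identity
    = q && p   — De Morgan
E2: !q && s || r || (!q && s || r) && p
    = !q && s || r   — absorption
These differ: at p=1, q=0, r=1, s=1, E1 = 0 but E2 = 1.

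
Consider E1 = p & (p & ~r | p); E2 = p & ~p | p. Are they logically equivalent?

Yes

E1: p & (p & ~r | p)
    = p & p
    = p
E2: p & ~p | p
    = p
Both reduce to p, so they are equivalent.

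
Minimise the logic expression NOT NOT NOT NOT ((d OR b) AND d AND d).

NOT NOT NOT NOT ((d OR b) AND d AND d)
= NOT NOT NOT NOT (d AND d)   — absorption
= NOT NOT (d AND d)   — double negation
= NOT NOT d   — idempotence
= d   — double negation

d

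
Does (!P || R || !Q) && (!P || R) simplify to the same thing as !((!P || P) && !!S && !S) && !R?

E1: (!P || R || !Q) && (!P || R)
    = !P || R
E2: !((!P || P) && !!S && !S) && !R
    = !(!!S && !S) && !R
    = (!S || S) && !R
    = !R
These differ: at P=1, Q=1, R=1, S=0, E1 = 1 but E2 = 0.

No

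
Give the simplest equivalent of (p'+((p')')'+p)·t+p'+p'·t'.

t+p'

(p'+((p')')'+p)·t+p'+p'·t'
= (p'+((p')')'+p)·t+p'   — absorption
= (p'+p'+p)·t+p'   — double negation
= (p'+p)·t+p'   — idempotence
= t+p'   — complement / identity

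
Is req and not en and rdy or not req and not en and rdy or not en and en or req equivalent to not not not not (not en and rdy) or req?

Yes

E1: req and not en and rdy or not req and not en and rdy or not en and en or req
    = req and not en and rdy or not req and not en and rdy or req   — complement / identity
    = not en and rdy or req   — distribution
E2: not not not not (not en and rdy) or req
    = not not (not en and rdy) or req   — double negation
    = not en and rdy or req   — double negation
Both reduce to not en and rdy or req, so they are equivalent.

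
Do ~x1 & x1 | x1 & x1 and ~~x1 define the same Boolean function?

Yes

E1: ~x1 & x1 | x1 & x1
    = x1   [distribution]
E2: ~~x1
    = x1   [double negation]
Both reduce to x1, so they are equivalent.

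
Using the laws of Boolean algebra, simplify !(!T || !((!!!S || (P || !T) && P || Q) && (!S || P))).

T && (!S || P)

!(!T || !((!!!S || (P || !T) && P || Q) && (!S || P)))
= !(!T || !((!S || (P || !T) && P || Q) && (!S || P)))   (double negation)
= !(!T || !((!S || P || Q) && (!S || P)))   (absorption)
= T && (!S || P || Q) && (!S || P)   (De Morgan)
= T && (!S || P)   (absorption)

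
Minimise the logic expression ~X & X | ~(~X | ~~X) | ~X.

~X & X | ~(~X | ~~X) | ~X
= ~X & X | X & ~X | ~X   — De Morgan
= ~X & X | ~X   — complement / identity
= ~X   — complement / identity

~X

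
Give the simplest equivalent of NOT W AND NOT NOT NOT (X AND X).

NOT W AND NOT NOT NOT (X AND X)
= NOT W AND NOT NOT NOT X   (idempotence)
= NOT W AND NOT X   (double negation)

NOT W AND NOT X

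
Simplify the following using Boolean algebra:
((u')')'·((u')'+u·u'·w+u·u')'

((u')')'·((u')'+u·u'·w+u·u')'
= ((u')')'·((u')'+u·u')'   — absorption
= ((u')')'·((u')')'   — complement / identity
= ((u')')'   — idempotence
= u'   — double negation

u'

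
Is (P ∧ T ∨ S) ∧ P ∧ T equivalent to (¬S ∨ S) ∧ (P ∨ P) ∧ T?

E1: (P ∧ T ∨ S) ∧ P ∧ T
    = P ∧ T   (absorption)
E2: (¬S ∨ S) ∧ (P ∨ P) ∧ T
    = (¬S ∨ S) ∧ P ∧ T   (idempotence)
    = P ∧ T   (complement / identity)
Both reduce to P ∧ T, so they are equivalent.

Yes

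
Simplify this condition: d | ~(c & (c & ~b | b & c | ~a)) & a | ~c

d | ~c

d | ~(c & (c & ~b | b & c | ~a)) & a | ~c
= d | ~(c & (c | ~a)) & a | ~c   [distribution]
= d | ~c & a | ~c   [absorption]
= d | ~c   [absorption]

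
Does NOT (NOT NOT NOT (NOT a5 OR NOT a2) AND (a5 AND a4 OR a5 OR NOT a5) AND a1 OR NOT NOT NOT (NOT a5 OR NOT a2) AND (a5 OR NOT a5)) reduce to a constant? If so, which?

NOT (NOT NOT NOT (NOT a5 OR NOT a2) AND (a5 AND a4 OR a5 OR NOT a5) AND a1 OR NOT NOT NOT (NOT a5 OR NOT a2) AND (a5 OR NOT a5))
= NOT (NOT NOT NOT (NOT a5 OR NOT a2) AND (a5 OR NOT a5) AND a1 OR NOT NOT NOT (NOT a5 OR NOT a2) AND (a5 OR NOT a5))   (absorption)
= NOT (NOT NOT NOT (NOT a5 OR NOT a2) AND (a5 OR NOT a5))   (absorption)
= NOT (NOT (NOT a5 OR NOT a2) AND (a5 OR NOT a5))   (double negation)
= NOT NOT (NOT a5 OR NOT a2)   (complement / identity)
= NOT a5 OR NOT a2   (double negation)
This depends on a2, a5, so it is not a constant.

no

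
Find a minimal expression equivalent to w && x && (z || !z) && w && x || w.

w && x && (z || !z) && w && x || w
= w && x && w && x || w   — complement / identity
= w && x || w   — idempotence
= w   — absorption

w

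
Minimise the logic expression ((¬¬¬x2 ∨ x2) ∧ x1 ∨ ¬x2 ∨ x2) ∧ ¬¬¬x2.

¬x2

((¬¬¬x2 ∨ x2) ∧ x1 ∨ ¬x2 ∨ x2) ∧ ¬¬¬x2
= ((¬¬¬x2 ∨ x2) ∧ x1 ∨ ¬x2 ∨ x2) ∧ ¬x2
= ((¬x2 ∨ x2) ∧ x1 ∨ ¬x2 ∨ x2) ∧ ¬x2
= (¬x2 ∨ x2) ∧ ¬x2
= ¬x2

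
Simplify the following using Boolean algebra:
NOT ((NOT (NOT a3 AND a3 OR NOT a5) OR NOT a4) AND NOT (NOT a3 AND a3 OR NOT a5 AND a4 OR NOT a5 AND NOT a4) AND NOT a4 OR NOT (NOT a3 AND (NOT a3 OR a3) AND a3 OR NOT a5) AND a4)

NOT a5

NOT ((NOT (NOT a3 AND a3 OR NOT a5) OR NOT a4) AND NOT (NOT a3 AND a3 OR NOT a5 AND a4 OR NOT a5 AND NOT a4) AND NOT a4 OR NOT (NOT a3 AND (NOT a3 OR a3) AND a3 OR NOT a5) AND a4)
= NOT ((NOT (NOT a3 AND a3 OR NOT a5) OR NOT a4) AND NOT (NOT a3 AND a3 OR NOT a5 AND a4 OR NOT a5 AND NOT a4) AND NOT a4 OR NOT (NOT a3 AND a3 OR NOT a5) AND a4)   (complement / identity)
= NOT ((NOT (NOT a3 AND a3 OR NOT a5) OR NOT a4) AND NOT (NOT a3 AND a3 OR NOT a5) AND NOT a4 OR NOT (NOT a3 AND a3 OR NOT a5) AND a4)   (distribution)
= NOT (NOT (NOT a3 AND a3 OR NOT a5) AND NOT a4 OR NOT (NOT a3 AND a3 OR NOT a5) AND a4)   (absorption)
= NOT NOT (NOT a3 AND a3 OR NOT a5)   (distribution)
= NOT a3 AND a3 OR NOT a5   (double negation)
= NOT a5   (complement / identity)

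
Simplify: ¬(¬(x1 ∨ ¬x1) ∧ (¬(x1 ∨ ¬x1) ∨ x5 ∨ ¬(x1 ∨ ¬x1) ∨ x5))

True

¬(¬(x1 ∨ ¬x1) ∧ (¬(x1 ∨ ¬x1) ∨ x5 ∨ ¬(x1 ∨ ¬x1) ∨ x5))
= ¬(¬(x1 ∨ ¬x1) ∧ (¬(x1 ∨ ¬x1) ∨ x5))   (idempotence)
= ¬¬(x1 ∨ ¬x1)   (absorption)
= x1 ∨ ¬x1   (double negation)
= True   (complement)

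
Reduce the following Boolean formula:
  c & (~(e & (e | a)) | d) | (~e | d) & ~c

~e | d

c & (~(e & (e | a)) | d) | (~e | d) & ~c
= c & (~e | d) | (~e | d) & ~c   [absorption]
= ~e | d   [distribution]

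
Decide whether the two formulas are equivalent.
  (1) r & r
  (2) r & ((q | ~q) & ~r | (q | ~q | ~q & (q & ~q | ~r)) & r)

E1: r & r
    = r   (idempotence)
E2: r & ((q | ~q) & ~r | (q | ~q | ~q & (q & ~q | ~r)) & r)
    = r & ((q | ~q) & ~r | (q | ~q | ~q & ~r) & r)   (complement / identity)
    = r & ((q | ~q) & ~r | (q | ~q) & r)   (absorption)
    = r & (q | ~q)   (distribution)
    = r   (complement / identity)
Both reduce to r, so they are equivalent.

Yes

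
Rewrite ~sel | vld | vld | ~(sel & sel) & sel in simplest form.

~sel | vld | vld | ~(sel & sel) & sel
= ~sel | vld | ~(sel & sel) & sel   — idempotence
= ~sel | vld | ~sel & sel   — idempotence
= ~sel | vld   — complement / identity

~sel | vld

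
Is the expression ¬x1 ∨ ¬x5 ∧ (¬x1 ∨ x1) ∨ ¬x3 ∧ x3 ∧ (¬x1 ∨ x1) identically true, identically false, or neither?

¬x1 ∨ ¬x5 ∧ (¬x1 ∨ x1) ∨ ¬x3 ∧ x3 ∧ (¬x1 ∨ x1)
= ¬x1 ∨ (¬x1 ∨ x1) ∧ (¬x5 ∨ ¬x3 ∧ x3)   — distribution
= ¬x1 ∨ (¬x1 ∨ x1) ∧ ¬x5   — complement / identity
= ¬x1 ∨ ¬x5   — complement / identity
This depends on x1, x5, so it is not a constant.

neither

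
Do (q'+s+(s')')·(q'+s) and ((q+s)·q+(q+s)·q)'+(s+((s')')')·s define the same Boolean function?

E1: (q'+s+(s')')·(q'+s)
    = (q'+s+s)·(q'+s)
    = q'+s
E2: ((q+s)·q+(q+s)·q)'+(s+((s')')')·s
    = ((q+s)·q+(q+s)·q)'+(s+s')·s
    = ((q+s)·q)'+(s+s')·s
    = ((q+s)·q)'+s
    = q'+s
Both reduce to q'+s, so they are equivalent.

Yes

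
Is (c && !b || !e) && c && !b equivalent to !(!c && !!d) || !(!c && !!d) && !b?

E1: (c && !b || !e) && c && !b
    = c && !b   [absorption]
E2: !(!c && !!d) || !(!c && !!d) && !b
    = !(!c && !!d)   [absorption]
    = c || !d   [De Morgan]
These differ: at b=1, c=0, d=0, e=0, E1 = 0 but E2 = 1.

No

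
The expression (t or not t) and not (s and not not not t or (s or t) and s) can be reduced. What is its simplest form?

(t or not t) and not (s and not not not t or (s or t) and s)
= (t or not t) and not (s and not t or (s or t) and s)   (double negation)
= (t or not t) and not (s and not t or s)   (absorption)
= not (s and not t or s)   (complement / identity)
= not s   (absorption)

not s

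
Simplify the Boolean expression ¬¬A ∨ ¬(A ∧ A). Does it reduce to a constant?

True

¬¬A ∨ ¬(A ∧ A)
= A ∨ ¬(A ∧ A)   — double negation
= A ∨ ¬A   — idempotence
= True   — complement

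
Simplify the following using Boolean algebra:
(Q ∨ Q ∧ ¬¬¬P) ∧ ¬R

Q ∧ ¬R

(Q ∨ Q ∧ ¬¬¬P) ∧ ¬R
= (Q ∨ Q ∧ ¬P) ∧ ¬R
= Q ∧ ¬R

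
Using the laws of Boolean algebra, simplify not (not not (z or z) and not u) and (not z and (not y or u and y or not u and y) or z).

not (not not (z or z) and not u) and (not z and (not y or u and y or not u and y) or z)
= not (not not (z or z) and not u) and (not z and (not y or y) or z)
= (not (z or z) or u) and (not z and (not y or y) or z)
= (not (z or z) or u) and (not z or z)
= (not z or u) and (not z or z)
= not z or u

not z or u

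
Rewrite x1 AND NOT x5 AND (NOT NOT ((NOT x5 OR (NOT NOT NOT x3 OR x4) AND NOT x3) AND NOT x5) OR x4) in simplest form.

x1 AND NOT x5

x1 AND NOT x5 AND (NOT NOT ((NOT x5 OR (NOT NOT NOT x3 OR x4) AND NOT x3) AND NOT x5) OR x4)
= x1 AND NOT x5 AND (NOT NOT ((NOT x5 OR (NOT x3 OR x4) AND NOT x3) AND NOT x5) OR x4)   — double negation
= x1 AND NOT x5 AND (NOT NOT ((NOT x5 OR NOT x3) AND NOT x5) OR x4)   — absorption
= x1 AND NOT x5 AND (NOT NOT NOT x5 OR x4)   — absorption
= x1 AND NOT x5 AND (NOT x5 OR x4)   — double negation
= x1 AND NOT x5   — absorption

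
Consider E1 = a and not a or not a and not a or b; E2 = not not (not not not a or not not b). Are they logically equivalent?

Yes

E1: a and not a or not a and not a or b
    = not a or b
E2: not not (not not not a or not not b)
    = not not (not a or not not b)
    = not not (not a or b)
    = not a or b
Both reduce to not a or b, so they are equivalent.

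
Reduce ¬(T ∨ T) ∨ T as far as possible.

True

¬(T ∨ T) ∨ T
= ¬T ∨ T   — idempotence
= True   — complement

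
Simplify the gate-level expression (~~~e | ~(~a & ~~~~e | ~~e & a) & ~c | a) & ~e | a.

(~~~e | ~(~a & ~~~~e | ~~e & a) & ~c | a) & ~e | a
= (~~~e | ~(~a & ~~e | ~~e & a) & ~c | a) & ~e | a   (double negation)
= (~~~e | ~~~e & ~c | a) & ~e | a   (distribution)
= (~~~e | a) & ~e | a   (absorption)
= (~e | a) & ~e | a   (double negation)
= ~e | a   (absorption)

~e | a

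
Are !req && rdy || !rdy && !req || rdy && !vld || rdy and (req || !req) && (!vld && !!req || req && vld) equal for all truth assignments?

No

E1: !req && rdy || !rdy && !req || rdy && !vld || rdy
    = !req || rdy && !vld || rdy   [distribution]
    = !req || rdy   [absorption]
E2: (req || !req) && (!vld && !!req || req && vld)
    = !vld && !!req || req && vld   [complement / identity]
    = !vld && req || req && vld   [double negation]
    = req   [distribution]
These differ: at rdy=0, req=0, vld=0, E1 = 1 but E2 = 0.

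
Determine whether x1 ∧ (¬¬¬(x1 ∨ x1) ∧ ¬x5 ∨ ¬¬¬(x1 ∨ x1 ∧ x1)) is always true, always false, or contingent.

always false

x1 ∧ (¬¬¬(x1 ∨ x1) ∧ ¬x5 ∨ ¬¬¬(x1 ∨ x1 ∧ x1))
= x1 ∧ (¬¬¬(x1 ∨ x1) ∧ ¬x5 ∨ ¬¬¬(x1 ∨ x1))   (idempotence)
= x1 ∧ ¬¬¬(x1 ∨ x1)   (absorption)
= x1 ∧ ¬¬¬x1   (idempotence)
= x1 ∧ ¬x1   (double negation)
= False   (complement)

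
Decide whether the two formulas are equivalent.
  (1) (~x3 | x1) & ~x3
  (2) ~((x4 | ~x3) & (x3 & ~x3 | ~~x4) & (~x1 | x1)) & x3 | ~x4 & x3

No

E1: (~x3 | x1) & ~x3
    = ~x3
E2: ~((x4 | ~x3) & (x3 & ~x3 | ~~x4) & (~x1 | x1)) & x3 | ~x4 & x3
    = ~((x4 | ~x3) & ~~x4 & (~x1 | x1)) & x3 | ~x4 & x3
    = ~((x4 | ~x3) & x4 & (~x1 | x1)) & x3 | ~x4 & x3
    = ~((x4 | ~x3) & x4) & x3 | ~x4 & x3
    = ~x4 & x3 | ~x4 & x3
    = ~x4 & x3
These differ: at x1=0, x3=0, x4=0, E1 = 1 but E2 = 0.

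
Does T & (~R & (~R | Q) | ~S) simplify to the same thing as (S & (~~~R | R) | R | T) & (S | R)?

E1: T & (~R & (~R | Q) | ~S)
    = T & (~R | ~S)   — absorption
E2: (S & (~~~R | R) | R | T) & (S | R)
    = (S & (~R | R) | R | T) & (S | R)   — double negation
    = (S | R | T) & (S | R)   — complement / identity
    = S | R   — absorption
These differ: at Q=0, R=1, S=0, T=0, E1 = 0 but E2 = 1.

No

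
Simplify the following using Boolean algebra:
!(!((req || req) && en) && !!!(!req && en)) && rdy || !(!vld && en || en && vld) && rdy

!(!((req || req) && en) && !!!(!req && en)) && rdy || !(!vld && en || en && vld) && rdy
= !(!((req || req) && en) && !(!req && en)) && rdy || !(!vld && en || en && vld) && rdy
= ((req || req) && en || !req && en) && rdy || !(!vld && en || en && vld) && rdy
= ((req || req) && en || !req && en) && rdy || !en && rdy
= (req && en || !req && en) && rdy || !en && rdy
= en && rdy || !en && rdy
= rdy

rdy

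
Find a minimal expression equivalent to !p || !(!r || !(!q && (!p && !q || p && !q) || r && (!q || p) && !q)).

!p || r && !q

!p || !(!r || !(!q && (!p && !q || p && !q) || r && (!q || p) && !q))
= !p || r && (!q && (!p && !q || p && !q) || r && (!q || p) && !q)
= !p || r && (!q && (!p && !q || p && !q) || r && !q)
= !p || r && (!q && !q || r && !q)
= !p || r && !q && (!q || r)
= !p || r && !q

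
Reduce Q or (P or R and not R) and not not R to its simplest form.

Q or (P or R and not R) and not not R
= Q or P and not not R   — complement / identity
= Q or P and R   — double negation

Q or P and R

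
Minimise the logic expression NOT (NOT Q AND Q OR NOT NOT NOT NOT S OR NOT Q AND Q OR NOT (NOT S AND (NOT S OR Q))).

NOT (NOT Q AND Q OR NOT NOT NOT NOT S OR NOT Q AND Q OR NOT (NOT S AND (NOT S OR Q)))
= NOT (NOT Q AND Q OR NOT NOT NOT NOT S OR NOT Q AND Q OR NOT NOT S)   [absorption]
= NOT (NOT Q AND Q OR NOT NOT S OR NOT Q AND Q OR NOT NOT S)   [double negation]
= NOT (NOT Q AND Q OR NOT NOT S)   [idempotence]
= NOT NOT NOT S   [complement / identity]
= NOT S   [double negation]

NOT S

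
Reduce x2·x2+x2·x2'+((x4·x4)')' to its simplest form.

x2+x4

x2·x2+x2·x2'+((x4·x4)')'
= x2·x2+x2·x2'+(x4')'
= x2+(x4')'
= x2+x4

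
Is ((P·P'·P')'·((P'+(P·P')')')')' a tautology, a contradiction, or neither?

contradiction

((P·P'·P')'·((P'+(P·P')')')')'
= P·P'·P'+(P'+(P·P')')'
= P·P'·P'+P·P·P'
= P·P'
= 0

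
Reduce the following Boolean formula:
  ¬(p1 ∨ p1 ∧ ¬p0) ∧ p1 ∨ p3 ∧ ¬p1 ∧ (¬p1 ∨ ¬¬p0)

¬(p1 ∨ p1 ∧ ¬p0) ∧ p1 ∨ p3 ∧ ¬p1 ∧ (¬p1 ∨ ¬¬p0)
= ¬(p1 ∨ p1 ∧ ¬p0) ∧ p1 ∨ p3 ∧ ¬p1 ∧ (¬p1 ∨ p0)
= ¬p1 ∧ p1 ∨ p3 ∧ ¬p1 ∧ (¬p1 ∨ p0)
= ¬p1 ∧ p1 ∨ p3 ∧ ¬p1
= p3 ∧ ¬p1

p3 ∧ ¬p1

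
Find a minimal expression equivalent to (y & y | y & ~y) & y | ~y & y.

y

(y & y | y & ~y) & y | ~y & y
= y & y | ~y & y
= y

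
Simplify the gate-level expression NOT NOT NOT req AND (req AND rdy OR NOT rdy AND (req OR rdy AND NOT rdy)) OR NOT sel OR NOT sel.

NOT sel

NOT NOT NOT req AND (req AND rdy OR NOT rdy AND (req OR rdy AND NOT rdy)) OR NOT sel OR NOT sel
= NOT req AND (req AND rdy OR NOT rdy AND (req OR rdy AND NOT rdy)) OR NOT sel OR NOT sel
= NOT req AND (req AND rdy OR NOT rdy AND req) OR NOT sel OR NOT sel
= NOT req AND req OR NOT sel OR NOT sel
= NOT sel OR NOT sel
= NOT sel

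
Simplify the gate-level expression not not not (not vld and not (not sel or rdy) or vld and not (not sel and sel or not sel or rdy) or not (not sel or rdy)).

not not not (not vld and not (not sel or rdy) or vld and not (not sel and sel or not sel or rdy) or not (not sel or rdy))
= not not not (not vld and not (not sel or rdy) or vld and not (not sel or rdy) or not (not sel or rdy))   — complement / identity
= not not not (not (not sel or rdy) or not (not sel or rdy))   — distribution
= not (not (not sel or rdy) or not (not sel or rdy))   — double negation
= not not (not sel or rdy)   — idempotence
= not sel or rdy   — double negation

not sel or rdy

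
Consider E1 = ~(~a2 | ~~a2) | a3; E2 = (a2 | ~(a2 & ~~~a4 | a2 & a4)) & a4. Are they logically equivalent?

E1: ~(~a2 | ~~a2) | a3
    = a2 & ~a2 | a3   (De Morgan)
    = a3   (complement / identity)
E2: (a2 | ~(a2 & ~~~a4 | a2 & a4)) & a4
    = (a2 | ~(a2 & ~a4 | a2 & a4)) & a4   (double negation)
    = (a2 | ~a2) & a4   (distribution)
    = a4   (complement / identity)
These differ: at a2=1, a3=1, a4=0, E1 = 1 but E2 = 0.

No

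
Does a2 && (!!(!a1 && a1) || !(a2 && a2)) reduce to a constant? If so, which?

a2 && (!!(!a1 && a1) || !(a2 && a2))
= a2 && (!a1 && a1 || !(a2 && a2))   — double negation
= a2 && !(a2 && a2)   — complement / identity
= a2 && !a2   — idempotence
= false   — complement

yes, False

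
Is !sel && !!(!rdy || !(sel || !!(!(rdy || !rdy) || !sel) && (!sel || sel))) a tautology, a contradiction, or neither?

!sel && !!(!rdy || !(sel || !!(!(rdy || !rdy) || !sel) && (!sel || sel)))
= !sel && !!(!rdy || !(sel || !((rdy || !rdy) && sel) && (!sel || sel)))
= !sel && !!(!rdy || !(sel || !sel && (!sel || sel)))
= !sel && !(rdy && (sel || !sel && (!sel || sel)))
= !sel && !(rdy && (sel || !sel))
= !sel && !rdy
This depends on rdy, sel, so it is not a constant.

neither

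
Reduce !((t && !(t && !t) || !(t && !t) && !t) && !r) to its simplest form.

r

!((t && !(t && !t) || !(t && !t) && !t) && !r)
= !(!(t && !t) && !r)   — distribution
= t && !t || r   — De Morgan
= r   — complement / identity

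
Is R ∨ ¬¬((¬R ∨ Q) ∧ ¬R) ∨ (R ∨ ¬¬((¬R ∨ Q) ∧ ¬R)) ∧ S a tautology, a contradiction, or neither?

tautology

R ∨ ¬¬((¬R ∨ Q) ∧ ¬R) ∨ (R ∨ ¬¬((¬R ∨ Q) ∧ ¬R)) ∧ S
= R ∨ ¬¬((¬R ∨ Q) ∧ ¬R)   — absorption
= R ∨ ¬¬¬R   — absorption
= R ∨ ¬R   — double negation
= True   — complement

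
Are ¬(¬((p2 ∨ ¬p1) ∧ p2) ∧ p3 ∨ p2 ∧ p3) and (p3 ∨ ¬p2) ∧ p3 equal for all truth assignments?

No

E1: ¬(¬((p2 ∨ ¬p1) ∧ p2) ∧ p3 ∨ p2 ∧ p3)
    = ¬(¬p2 ∧ p3 ∨ p2 ∧ p3)
    = ¬p3
E2: (p3 ∨ ¬p2) ∧ p3
    = p3
These differ: at p1=1, p2=0, p3=0, E1 = 1 but E2 = 0.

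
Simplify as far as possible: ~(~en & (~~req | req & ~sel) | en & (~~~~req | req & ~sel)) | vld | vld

~req | vld

~(~en & (~~req | req & ~sel) | en & (~~~~req | req & ~sel)) | vld | vld
= ~(~en & (~~req | req & ~sel) | en & (~~req | req & ~sel)) | vld | vld   — double negation
= ~(~~req | req & ~sel) | vld | vld   — distribution
= ~(req | req & ~sel) | vld | vld   — double negation
= ~(req | req & ~sel) | vld   — idempotence
= ~req | vld   — absorption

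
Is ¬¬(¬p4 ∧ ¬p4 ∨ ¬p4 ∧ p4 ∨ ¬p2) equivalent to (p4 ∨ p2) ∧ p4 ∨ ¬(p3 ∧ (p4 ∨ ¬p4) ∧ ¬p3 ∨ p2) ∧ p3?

No

E1: ¬¬(¬p4 ∧ ¬p4 ∨ ¬p4 ∧ p4 ∨ ¬p2)
    = ¬p4 ∧ ¬p4 ∨ ¬p4 ∧ p4 ∨ ¬p2   — double negation
    = ¬p4 ∨ ¬p2   — distribution
E2: (p4 ∨ p2) ∧ p4 ∨ ¬(p3 ∧ (p4 ∨ ¬p4) ∧ ¬p3 ∨ p2) ∧ p3
    = (p4 ∨ p2) ∧ p4 ∨ ¬(p3 ∧ ¬p3 ∨ p2) ∧ p3   — complement / identity
    = p4 ∨ ¬(p3 ∧ ¬p3 ∨ p2) ∧ p3   — absorption
    = p4 ∨ ¬p2 ∧ p3   — complement / identity
These differ: at p2=1, p3=0, p4=0, E1 = 1 but E2 = 0.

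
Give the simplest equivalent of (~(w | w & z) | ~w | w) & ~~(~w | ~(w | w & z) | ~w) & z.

(~(w | w & z) | ~w | w) & ~~(~w | ~(w | w & z) | ~w) & z
= (~(w | w & z) | ~w | w) & (~w | ~(w | w & z) | ~w) & z   — double negation
= (~(w | w & z) | ~w | w & ~w) & z   — distribution
= (~w | ~w | w & ~w) & z   — absorption
= (~w | ~w) & z   — complement / identity
= ~w & z   — idempotence

~w & z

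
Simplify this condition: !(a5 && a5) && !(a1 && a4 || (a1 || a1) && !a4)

!(a5 && a5) && !(a1 && a4 || (a1 || a1) && !a4)
= !a5 && !(a1 && a4 || (a1 || a1) && !a4)   — idempotence
= !a5 && !(a1 && a4 || a1 && !a4)   — idempotence
= !a5 && !a1   — distribution

!a5 && !a1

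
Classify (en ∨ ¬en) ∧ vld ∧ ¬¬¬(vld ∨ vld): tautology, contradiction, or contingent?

contradiction

(en ∨ ¬en) ∧ vld ∧ ¬¬¬(vld ∨ vld)
= (en ∨ ¬en) ∧ vld ∧ ¬¬¬vld
= (en ∨ ¬en) ∧ vld ∧ ¬vld
= vld ∧ ¬vld
= False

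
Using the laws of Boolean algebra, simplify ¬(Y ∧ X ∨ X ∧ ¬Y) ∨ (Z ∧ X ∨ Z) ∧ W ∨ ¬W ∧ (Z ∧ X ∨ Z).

¬X ∨ Z

¬(Y ∧ X ∨ X ∧ ¬Y) ∨ (Z ∧ X ∨ Z) ∧ W ∨ ¬W ∧ (Z ∧ X ∨ Z)
= ¬(Y ∧ X ∨ X ∧ ¬Y) ∨ Z ∧ X ∨ Z   [distribution]
= ¬X ∨ Z ∧ X ∨ Z   [distribution]
= ¬X ∨ Z   [absorption]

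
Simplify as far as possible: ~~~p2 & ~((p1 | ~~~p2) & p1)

~p2 & ~p1

~~~p2 & ~((p1 | ~~~p2) & p1)
= ~~~p2 & ~((p1 | ~p2) & p1)
= ~p2 & ~((p1 | ~p2) & p1)
= ~p2 & ~p1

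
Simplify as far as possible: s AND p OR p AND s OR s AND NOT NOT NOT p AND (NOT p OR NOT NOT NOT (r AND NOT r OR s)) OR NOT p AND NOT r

s OR NOT p AND NOT r

s AND p OR p AND s OR s AND NOT NOT NOT p AND (NOT p OR NOT NOT NOT (r AND NOT r OR s)) OR NOT p AND NOT r
= s AND p OR p AND s OR s AND NOT p AND (NOT p OR NOT NOT NOT (r AND NOT r OR s)) OR NOT p AND NOT r   [double negation]
= s AND p OR p AND s OR s AND NOT p AND (NOT p OR NOT NOT NOT s) OR NOT p AND NOT r   [complement / identity]
= s AND p OR p AND s OR s AND NOT p AND (NOT p OR NOT s) OR NOT p AND NOT r   [double negation]
= s AND p OR p AND s OR s AND NOT p OR NOT p AND NOT r   [absorption]
= s AND p OR s OR NOT p AND NOT r   [distribution]
= s OR NOT p AND NOT r   [absorption]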